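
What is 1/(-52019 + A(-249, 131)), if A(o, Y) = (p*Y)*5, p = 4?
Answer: -1/49399 ≈ -2.0243e-5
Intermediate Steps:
A(o, Y) = 20*Y (A(o, Y) = (4*Y)*5 = 20*Y)
1/(-52019 + A(-249, 131)) = 1/(-52019 + 20*131) = 1/(-52019 + 2620) = 1/(-49399) = -1/49399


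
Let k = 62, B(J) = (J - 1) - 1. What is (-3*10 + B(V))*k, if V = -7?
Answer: -2418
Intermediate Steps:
B(J) = -2 + J (B(J) = (-1 + J) - 1 = -2 + J)
(-3*10 + B(V))*k = (-3*10 + (-2 - 7))*62 = (-30 - 9)*62 = -39*62 = -2418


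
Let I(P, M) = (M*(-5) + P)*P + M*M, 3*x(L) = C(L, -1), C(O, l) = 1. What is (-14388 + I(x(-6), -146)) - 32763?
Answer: -230324/9 ≈ -25592.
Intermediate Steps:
x(L) = ⅓ (x(L) = (⅓)*1 = ⅓)
I(P, M) = M² + P*(P - 5*M) (I(P, M) = (-5*M + P)*P + M² = (P - 5*M)*P + M² = P*(P - 5*M) + M² = M² + P*(P - 5*M))
(-14388 + I(x(-6), -146)) - 32763 = (-14388 + ((-146)² + (⅓)² - 5*(-146)*⅓)) - 32763 = (-14388 + (21316 + ⅑ + 730/3)) - 32763 = (-14388 + 194035/9) - 32763 = 64543/9 - 32763 = -230324/9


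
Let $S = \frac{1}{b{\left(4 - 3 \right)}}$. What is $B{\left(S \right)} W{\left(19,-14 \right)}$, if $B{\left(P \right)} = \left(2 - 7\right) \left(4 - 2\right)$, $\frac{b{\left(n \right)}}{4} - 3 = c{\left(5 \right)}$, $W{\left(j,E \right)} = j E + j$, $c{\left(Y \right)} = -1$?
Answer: $2470$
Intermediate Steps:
$W{\left(j,E \right)} = j + E j$ ($W{\left(j,E \right)} = E j + j = j + E j$)
$b{\left(n \right)} = 8$ ($b{\left(n \right)} = 12 + 4 \left(-1\right) = 12 - 4 = 8$)
$S = \frac{1}{8} \approx 0.125$
$B{\left(P \right)} = -10$ ($B{\left(P \right)} = \left(-5\right) 2 = -10$)
$B{\left(S \right)} W{\left(19,-14 \right)} = - 10 \cdot 19 \left(1 - 14\right) = - 10 \cdot 19 \left(-13\right) = \left(-10\right) \left(-247\right) = 2470$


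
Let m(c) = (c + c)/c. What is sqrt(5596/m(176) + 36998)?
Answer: 2*sqrt(9949) ≈ 199.49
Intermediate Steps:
m(c) = 2 (m(c) = (2*c)/c = 2)
sqrt(5596/m(176) + 36998) = sqrt(5596/2 + 36998) = sqrt(5596*(1/2) + 36998) = sqrt(2798 + 36998) = sqrt(39796) = 2*sqrt(9949)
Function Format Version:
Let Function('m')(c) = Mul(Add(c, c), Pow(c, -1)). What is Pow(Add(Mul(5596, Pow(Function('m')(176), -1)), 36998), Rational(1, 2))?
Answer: Mul(2, Pow(9949, Rational(1, 2))) ≈ 199.49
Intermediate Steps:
Function('m')(c) = 2 (Function('m')(c) = Mul(Mul(2, c), Pow(c, -1)) = 2)
Pow(Add(Mul(5596, Pow(Function('m')(176), -1)), 36998), Rational(1, 2)) = Pow(Add(Mul(5596, Pow(2, -1)), 36998), Rational(1, 2)) = Pow(Add(Mul(5596, Rational(1, 2)), 36998), Rational(1, 2)) = Pow(Add(2798, 36998), Rational(1, 2)) = Pow(39796, Rational(1, 2)) = Mul(2, Pow(9949, Rational(1, 2)))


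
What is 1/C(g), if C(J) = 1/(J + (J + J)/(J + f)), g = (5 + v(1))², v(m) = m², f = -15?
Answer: 276/7 ≈ 39.429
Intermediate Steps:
g = 36 (g = (5 + 1²)² = (5 + 1)² = 6² = 36)
C(J) = 1/(J + 2*J/(-15 + J)) (C(J) = 1/(J + (J + J)/(J - 15)) = 1/(J + (2*J)/(-15 + J)) = 1/(J + 2*J/(-15 + J)))
1/C(g) = 1/((-15 + 36)/(36*(-13 + 36))) = 1/((1/36)*21/23) = 1/((1/36)*(1/23)*21) = 1/(7/276) = 276/7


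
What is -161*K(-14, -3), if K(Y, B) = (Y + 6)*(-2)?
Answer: -2576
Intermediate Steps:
K(Y, B) = -12 - 2*Y (K(Y, B) = (6 + Y)*(-2) = -12 - 2*Y)
-161*K(-14, -3) = -161*(-12 - 2*(-14)) = -161*(-12 + 28) = -161*16 = -2576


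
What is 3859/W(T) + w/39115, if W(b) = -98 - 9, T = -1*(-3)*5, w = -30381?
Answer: -154195552/4185305 ≈ -36.842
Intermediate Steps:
T = 15 (T = 3*5 = 15)
W(b) = -107
3859/W(T) + w/39115 = 3859/(-107) - 30381/39115 = 3859*(-1/107) - 30381*1/39115 = -3859/107 - 30381/39115 = -154195552/4185305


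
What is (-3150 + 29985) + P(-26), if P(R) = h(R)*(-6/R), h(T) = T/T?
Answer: 348858/13 ≈ 26835.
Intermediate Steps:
h(T) = 1
P(R) = -6/R (P(R) = 1*(-6/R) = -6/R)
(-3150 + 29985) + P(-26) = (-3150 + 29985) - 6/(-26) = 26835 - 6*(-1/26) = 26835 + 3/13 = 348858/13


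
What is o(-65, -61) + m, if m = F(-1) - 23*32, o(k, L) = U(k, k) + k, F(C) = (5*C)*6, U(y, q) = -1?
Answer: -832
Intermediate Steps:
F(C) = 30*C
o(k, L) = -1 + k
m = -766 (m = 30*(-1) - 23*32 = -30 - 736 = -766)
o(-65, -61) + m = (-1 - 65) - 766 = -66 - 766 = -832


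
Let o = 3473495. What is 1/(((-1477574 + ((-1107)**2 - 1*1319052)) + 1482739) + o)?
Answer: 1/3385057 ≈ 2.9542e-7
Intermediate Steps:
1/(((-1477574 + ((-1107)**2 - 1*1319052)) + 1482739) + o) = 1/(((-1477574 + ((-1107)**2 - 1*1319052)) + 1482739) + 3473495) = 1/(((-1477574 + (1225449 - 1319052)) + 1482739) + 3473495) = 1/(((-1477574 - 93603) + 1482739) + 3473495) = 1/((-1571177 + 1482739) + 3473495) = 1/(-88438 + 3473495) = 1/3385057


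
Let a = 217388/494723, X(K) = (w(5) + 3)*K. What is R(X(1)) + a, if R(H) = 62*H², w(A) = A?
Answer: 1963278252/494723 ≈ 3968.4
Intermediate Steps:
X(K) = 8*K (X(K) = (5 + 3)*K = 8*K)
a = 217388/494723 (a = 217388*(1/494723) = 217388/494723 ≈ 0.43941)
R(X(1)) + a = 62*(8*1)² + 217388/494723 = 62*8² + 217388/494723 = 62*64 + 217388/494723 = 3968 + 217388/494723 = 1963278252/494723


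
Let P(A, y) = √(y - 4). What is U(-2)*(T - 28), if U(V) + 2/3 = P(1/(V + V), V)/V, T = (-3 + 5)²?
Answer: 16 + 12*I*√6 ≈ 16.0 + 29.394*I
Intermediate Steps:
P(A, y) = √(-4 + y)
T = 4 (T = 2² = 4)
U(V) = -⅔ + √(-4 + V)/V
U(-2)*(T - 28) = (-⅔ + √(-4 - 2)/(-2))*(4 - 28) = (-⅔ - I*√6/2)*(-24) = 16 + 12*I*√6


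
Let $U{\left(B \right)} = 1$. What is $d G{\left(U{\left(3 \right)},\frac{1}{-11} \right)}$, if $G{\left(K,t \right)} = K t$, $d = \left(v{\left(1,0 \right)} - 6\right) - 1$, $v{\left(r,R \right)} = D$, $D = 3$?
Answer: $\frac{4}{11} \approx 0.36364$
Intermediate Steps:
$v{\left(r,R \right)} = 3$
$d = -4$ ($d = \left(3 - 6\right) - 1 = -3 - 1 = -4$)
$d G{\left(U{\left(3 \right)},\frac{1}{-11} \right)} = - 4 \cdot 1 \frac{1}{-11} = - 4 \cdot 1 \left(- \frac{1}{11}\right) = \left(-4\right) \left(- \frac{1}{11}\right) = \frac{4}{11}$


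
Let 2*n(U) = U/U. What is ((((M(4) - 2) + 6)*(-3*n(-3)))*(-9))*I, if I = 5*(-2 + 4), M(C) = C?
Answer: 1080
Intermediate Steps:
n(U) = ½ (n(U) = (U/U)/2 = (½)*1 = ½)
I = 10 (I = 5*2 = 10)
((((M(4) - 2) + 6)*(-3*n(-3)))*(-9))*I = ((((4 - 2) + 6)*(-3*½))*(-9))*10 = (((2 + 6)*(-3/2))*(-9))*10 = ((8*(-3/2))*(-9))*10 = -12*(-9)*10 = 108*10 = 1080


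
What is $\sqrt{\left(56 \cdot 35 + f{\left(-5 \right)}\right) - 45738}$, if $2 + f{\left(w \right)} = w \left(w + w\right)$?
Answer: $i \sqrt{43730} \approx 209.12 i$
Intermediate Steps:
$f{\left(w \right)} = -2 + 2 w^{2}$ ($f{\left(w \right)} = -2 + w \left(w + w\right) = -2 + w 2 w = -2 + 2 w^{2}$)
$\sqrt{\left(56 \cdot 35 + f{\left(-5 \right)}\right) - 45738} = \sqrt{\left(56 \cdot 35 - \left(2 - 2 \left(-5\right)^{2}\right)\right) - 45738} = \sqrt{\left(1960 + \left(-2 + 2 \cdot 25\right)\right) - 45738} = \sqrt{\left(1960 + \left(-2 + 50\right)\right) - 45738} = \sqrt{\left(1960 + 48\right) - 45738} = \sqrt{2008 - 45738} = \sqrt{-43730} = i \sqrt{43730}$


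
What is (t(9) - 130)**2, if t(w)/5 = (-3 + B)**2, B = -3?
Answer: 2500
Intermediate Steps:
t(w) = 180 (t(w) = 5*(-3 - 3)**2 = 5*(-6)**2 = 5*36 = 180)
(t(9) - 130)**2 = (180 - 130)**2 = 50**2 = 2500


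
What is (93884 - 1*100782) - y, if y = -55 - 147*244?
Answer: 29025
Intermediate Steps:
y = -35923 (y = -55 - 35868 = -35923)
(93884 - 1*100782) - y = (93884 - 1*100782) - 1*(-35923) = (93884 - 100782) + 35923 = -6898 + 35923 = 29025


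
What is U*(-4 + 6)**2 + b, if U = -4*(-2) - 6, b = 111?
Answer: 119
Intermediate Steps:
U = 2 (U = 8 - 6 = 2)
U*(-4 + 6)**2 + b = 2*(-4 + 6)**2 + 111 = 2*2**2 + 111 = 2*4 + 111 = 8 + 111 = 119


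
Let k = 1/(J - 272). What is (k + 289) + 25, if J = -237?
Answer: 159825/509 ≈ 314.00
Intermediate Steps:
k = -1/509 (k = 1/(-237 - 272) = 1/(-509) = -1/509 ≈ -0.0019646)
(k + 289) + 25 = (-1/509 + 289) + 25 = 147100/509 + 25 = 159825/509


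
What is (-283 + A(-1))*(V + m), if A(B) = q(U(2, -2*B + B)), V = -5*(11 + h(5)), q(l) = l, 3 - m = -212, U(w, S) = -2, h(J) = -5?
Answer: -52725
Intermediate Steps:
m = 215 (m = 3 - 1*(-212) = 3 + 212 = 215)
V = -30 (V = -5*(11 - 5) = -5*6 = -30)
A(B) = -2
(-283 + A(-1))*(V + m) = (-283 - 2)*(-30 + 215) = -285*185 = -52725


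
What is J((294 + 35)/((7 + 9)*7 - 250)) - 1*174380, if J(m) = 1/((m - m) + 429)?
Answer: -74809019/429 ≈ -1.7438e+5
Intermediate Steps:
J(m) = 1/429 (J(m) = 1/(0 + 429) = 1/429)
J((294 + 35)/((7 + 9)*7 - 250)) - 1*174380 = 1/429 - 1*174380 = 1/429 - 174380 = -74809019/429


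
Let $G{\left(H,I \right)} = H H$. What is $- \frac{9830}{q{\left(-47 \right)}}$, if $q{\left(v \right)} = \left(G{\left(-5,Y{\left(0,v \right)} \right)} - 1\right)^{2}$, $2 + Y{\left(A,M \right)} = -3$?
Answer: $- \frac{4915}{288} \approx -17.066$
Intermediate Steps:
$Y{\left(A,M \right)} = -5$ ($Y{\left(A,M \right)} = -2 - 3 = -5$)
$G{\left(H,I \right)} = H^{2}$
$q{\left(v \right)} = 576$ ($q{\left(v \right)} = \left(\left(-5\right)^{2} - 1\right)^{2} = \left(25 - 1\right)^{2} = 24^{2} = 576$)
$- \frac{9830}{q{\left(-47 \right)}} = - \frac{9830}{576} = \left(-9830\right) \frac{1}{576} = - \frac{4915}{288}$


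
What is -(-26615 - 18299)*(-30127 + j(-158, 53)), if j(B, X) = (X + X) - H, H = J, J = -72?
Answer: -1345129386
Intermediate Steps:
H = -72
j(B, X) = 72 + 2*X (j(B, X) = (X + X) - 1*(-72) = 2*X + 72 = 72 + 2*X)
-(-26615 - 18299)*(-30127 + j(-158, 53)) = -(-26615 - 18299)*(-30127 + (72 + 2*53)) = -(-44914)*(-30127 + (72 + 106)) = -(-44914)*(-30127 + 178) = -(-44914)*(-29949) = -1*1345129386 = -1345129386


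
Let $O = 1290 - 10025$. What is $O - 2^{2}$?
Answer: $-8739$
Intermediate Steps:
$O = -8735$
$O - 2^{2} = -8735 - 2^{2} = -8735 - 4 = -8739$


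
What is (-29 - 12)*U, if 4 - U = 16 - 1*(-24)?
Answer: 1476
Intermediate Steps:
U = -36 (U = 4 - (16 - 1*(-24)) = 4 - (16 + 24) = 4 - 1*40 = 4 - 40 = -36)
(-29 - 12)*U = (-29 - 12)*(-36) = -41*(-36) = 1476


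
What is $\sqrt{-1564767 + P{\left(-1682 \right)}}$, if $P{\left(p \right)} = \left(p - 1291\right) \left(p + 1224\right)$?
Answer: $i \sqrt{203133} \approx 450.7 i$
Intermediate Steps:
$P{\left(p \right)} = \left(-1291 + p\right) \left(1224 + p\right)$
$\sqrt{-1564767 + P{\left(-1682 \right)}} = \sqrt{-1564767 - \left(1467490 - 2829124\right)} = \sqrt{-1564767 + \left(-1580184 + 2829124 + 112694\right)} = \sqrt{-1564767 + 1361634} = \sqrt{-203133} = i \sqrt{203133}$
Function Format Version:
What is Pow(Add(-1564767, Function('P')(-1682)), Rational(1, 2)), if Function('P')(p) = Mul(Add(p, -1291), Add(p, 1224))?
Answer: Mul(I, Pow(203133, Rational(1, 2))) ≈ Mul(450.70, I)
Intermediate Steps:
Function('P')(p) = Mul(Add(-1291, p), Add(1224, p))
Pow(Add(-1564767, Function('P')(-1682)), Rational(1, 2)) = Pow(Add(-1564767, Add(-1580184, Pow(-1682, 2), Mul(-67, -1682))), Rational(1, 2)) = Pow(Add(-1564767, Add(-1580184, 2829124, 112694)), Rational(1, 2)) = Pow(Add(-1564767, 1361634), Rational(1, 2)) = Pow(-203133, Rational(1, 2)) = Mul(I, Pow(203133, Rational(1, 2)))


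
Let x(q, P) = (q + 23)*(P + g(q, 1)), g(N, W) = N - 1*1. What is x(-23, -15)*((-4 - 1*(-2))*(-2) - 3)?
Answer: 0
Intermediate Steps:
g(N, W) = -1 + N (g(N, W) = N - 1 = -1 + N)
x(q, P) = (23 + q)*(-1 + P + q) (x(q, P) = (q + 23)*(P + (-1 + q)) = (23 + q)*(-1 + P + q))
x(-23, -15)*((-4 - 1*(-2))*(-2) - 3) = (-23 + (-23)² + 22*(-23) + 23*(-15) - 15*(-23))*((-4 - 1*(-2))*(-2) - 3) = (-23 + 529 - 506 - 345 + 345)*((-4 + 2)*(-2) - 3) = 0*(-2*(-2) - 3) = 0*(4 - 3) = 0*1 = 0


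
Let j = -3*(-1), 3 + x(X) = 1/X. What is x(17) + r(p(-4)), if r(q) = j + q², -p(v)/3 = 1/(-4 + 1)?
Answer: 18/17 ≈ 1.0588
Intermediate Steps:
x(X) = -3 + 1/X
p(v) = 1 (p(v) = -3/(-4 + 1) = -3/(-3) = -3*(-⅓) = 1)
j = 3
r(q) = 3 + q²
x(17) + r(p(-4)) = (-3 + 1/17) + (3 + 1²) = (-3 + 1/17) + (3 + 1) = -50/17 + 4 = 18/17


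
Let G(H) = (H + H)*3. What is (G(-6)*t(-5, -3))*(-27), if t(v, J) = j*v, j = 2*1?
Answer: -9720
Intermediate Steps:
G(H) = 6*H (G(H) = (2*H)*3 = 6*H)
j = 2
t(v, J) = 2*v
(G(-6)*t(-5, -3))*(-27) = ((6*(-6))*(2*(-5)))*(-27) = -36*(-10)*(-27) = 360*(-27) = -9720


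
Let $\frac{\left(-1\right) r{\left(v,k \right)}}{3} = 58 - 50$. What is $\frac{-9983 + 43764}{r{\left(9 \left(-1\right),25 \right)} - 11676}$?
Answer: $- \frac{33781}{11700} \approx -2.8873$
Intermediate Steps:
$r{\left(v,k \right)} = -24$ ($r{\left(v,k \right)} = - 3 \left(58 - 50\right) = \left(-3\right) 8 = -24$)
$\frac{-9983 + 43764}{r{\left(9 \left(-1\right),25 \right)} - 11676} = \frac{-9983 + 43764}{-24 - 11676} = \frac{33781}{-24 - 11676} = \frac{33781}{-11700} = 33781 \left(- \frac{1}{11700}\right) = - \frac{33781}{11700}$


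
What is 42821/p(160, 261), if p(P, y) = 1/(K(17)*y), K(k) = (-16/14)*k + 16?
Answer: -268230744/7 ≈ -3.8319e+7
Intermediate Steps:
K(k) = 16 - 8*k/7 (K(k) = (-16*1/14)*k + 16 = -8*k/7 + 16 = 16 - 8*k/7)
p(P, y) = -7/(24*y) (p(P, y) = 1/((16 - 8/7*17)*y) = 1/((16 - 136/7)*y) = 1/(-24*y/7) = -7/(24*y))
42821/p(160, 261) = 42821/((-7/24/261)) = 42821/((-7/24*1/261)) = 42821/(-7/6264) = 42821*(-6264/7) = -268230744/7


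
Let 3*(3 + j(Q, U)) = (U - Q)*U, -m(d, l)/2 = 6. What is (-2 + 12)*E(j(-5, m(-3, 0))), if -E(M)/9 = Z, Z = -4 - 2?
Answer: 540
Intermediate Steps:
Z = -6
m(d, l) = -12 (m(d, l) = -2*6 = -12)
j(Q, U) = -3 + U*(U - Q)/3 (j(Q, U) = -3 + ((U - Q)*U)/3 = -3 + (U*(U - Q))/3 = -3 + U*(U - Q)/3)
E(M) = 54 (E(M) = -9*(-6) = 54)
(-2 + 12)*E(j(-5, m(-3, 0))) = (-2 + 12)*54 = 10*54 = 540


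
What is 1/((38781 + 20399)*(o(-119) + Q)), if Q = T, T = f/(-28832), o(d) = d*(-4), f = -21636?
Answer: 1802/50841789515 ≈ 3.5443e-8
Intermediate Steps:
o(d) = -4*d
T = 5409/7208 (T = -21636/(-28832) = -21636*(-1/28832) = 5409/7208 ≈ 0.75042)
Q = 5409/7208 ≈ 0.75042
1/((38781 + 20399)*(o(-119) + Q)) = 1/((38781 + 20399)*(-4*(-119) + 5409/7208)) = 1/(59180*(476 + 5409/7208)) = 1/(59180*(3436417/7208)) = 1/(50841789515/1802) = 1802/50841789515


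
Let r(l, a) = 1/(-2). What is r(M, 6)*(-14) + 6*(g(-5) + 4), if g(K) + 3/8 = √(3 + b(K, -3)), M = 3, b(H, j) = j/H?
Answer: 115/4 + 18*√10/5 ≈ 40.134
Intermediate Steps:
r(l, a) = -½
g(K) = -3/8 + √(3 - 3/K)
r(M, 6)*(-14) + 6*(g(-5) + 4) = -½*(-14) + 6*((-3/8 + √(3 - 3/(-5))) + 4) = 7 + 6*((-3/8 + √(3 - 3*(-⅕))) + 4) = 7 + 6*((-3/8 + √(3 + ⅗)) + 4) = 7 + 6*((-3/8 + √(18/5)) + 4) = 7 + 6*((-3/8 + 3*√10/5) + 4) = 7 + 6*(29/8 + 3*√10/5) = 7 + (87/4 + 18*√10/5) = 115/4 + 18*√10/5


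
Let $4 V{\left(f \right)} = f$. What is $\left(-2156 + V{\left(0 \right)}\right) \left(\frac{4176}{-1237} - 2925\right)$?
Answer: $\frac{7809896556}{1237} \approx 6.3136 \cdot 10^{6}$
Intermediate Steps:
$V{\left(f \right)} = \frac{f}{4}$
$\left(-2156 + V{\left(0 \right)}\right) \left(\frac{4176}{-1237} - 2925\right) = \left(-2156 + \frac{1}{4} \cdot 0\right) \left(\frac{4176}{-1237} - 2925\right) = \left(-2156 + 0\right) \left(4176 \left(- \frac{1}{1237}\right) - 2925\right) = - 2156 \left(- \frac{4176}{1237} - 2925\right) = \left(-2156\right) \left(- \frac{3622401}{1237}\right) = \frac{7809896556}{1237}$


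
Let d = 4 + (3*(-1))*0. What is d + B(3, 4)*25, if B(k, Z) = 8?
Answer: 204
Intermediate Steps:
d = 4 (d = 4 - 3*0 = 4 + 0 = 4)
d + B(3, 4)*25 = 4 + 8*25 = 4 + 200 = 204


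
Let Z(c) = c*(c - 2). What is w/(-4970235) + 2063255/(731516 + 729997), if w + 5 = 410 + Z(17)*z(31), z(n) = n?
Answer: 682847802793/484270871037 ≈ 1.4101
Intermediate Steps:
Z(c) = c*(-2 + c)
w = 8310 (w = -5 + (410 + (17*(-2 + 17))*31) = -5 + (410 + (17*15)*31) = -5 + (410 + 255*31) = -5 + (410 + 7905) = -5 + 8315 = 8310)
w/(-4970235) + 2063255/(731516 + 729997) = 8310/(-4970235) + 2063255/(731516 + 729997) = 8310*(-1/4970235) + 2063255/1461513 = -554/331349 + 2063255*(1/1461513) = -554/331349 + 2063255/1461513 = 682847802793/484270871037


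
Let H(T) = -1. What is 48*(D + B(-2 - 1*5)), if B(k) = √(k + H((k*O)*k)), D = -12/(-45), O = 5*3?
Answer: 64/5 + 96*I*√2 ≈ 12.8 + 135.76*I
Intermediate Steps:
O = 15
D = 4/15 (D = -12*(-1/45) = 4/15 ≈ 0.26667)
B(k) = √(-1 + k) (B(k) = √(k - 1) = √(-1 + k))
48*(D + B(-2 - 1*5)) = 48*(4/15 + √(-1 + (-2 - 1*5))) = 48*(4/15 + √(-1 + (-2 - 5))) = 48*(4/15 + √(-1 - 7)) = 48*(4/15 + √(-8)) = 48*(4/15 + 2*I*√2) = 64/5 + 96*I*√2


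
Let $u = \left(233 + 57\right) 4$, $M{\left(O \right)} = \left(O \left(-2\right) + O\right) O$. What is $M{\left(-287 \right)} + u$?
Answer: $-81209$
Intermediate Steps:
$M{\left(O \right)} = - O^{2}$ ($M{\left(O \right)} = \left(- 2 O + O\right) O = - O O = - O^{2}$)
$u = 1160$ ($u = 290 \cdot 4 = 1160$)
$M{\left(-287 \right)} + u = - \left(-287\right)^{2} + 1160 = \left(-1\right) 82369 + 1160 = -82369 + 1160 = -81209$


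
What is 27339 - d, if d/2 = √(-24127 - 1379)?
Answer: 27339 - 6*I*√2834 ≈ 27339.0 - 319.41*I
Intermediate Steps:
d = 6*I*√2834 (d = 2*√(-24127 - 1379) = 2*√(-25506) = 2*(3*I*√2834) = 6*I*√2834 ≈ 319.41*I)
27339 - d = 27339 - 6*I*√2834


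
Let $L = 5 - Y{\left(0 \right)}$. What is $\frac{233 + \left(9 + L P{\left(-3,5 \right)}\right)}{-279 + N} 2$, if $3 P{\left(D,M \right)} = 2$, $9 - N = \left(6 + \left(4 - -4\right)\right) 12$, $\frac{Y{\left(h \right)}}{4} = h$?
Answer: $- \frac{736}{657} \approx -1.1202$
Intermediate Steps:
$Y{\left(h \right)} = 4 h$
$N = -159$ ($N = 9 - \left(6 + \left(4 - -4\right)\right) 12 = 9 - \left(6 + \left(4 + 4\right)\right) 12 = 9 - \left(6 + 8\right) 12 = 9 - 14 \cdot 12 = 9 - 168 = -159$)
$P{\left(D,M \right)} = \frac{2}{3}$ ($P{\left(D,M \right)} = \frac{1}{3} \cdot 2 = \frac{2}{3}$)
$L = 5$ ($L = 5 - 4 \cdot 0 = 5 - 0 = 5 + 0 = 5$)
$\frac{233 + \left(9 + L P{\left(-3,5 \right)}\right)}{-279 + N} 2 = \frac{233 + \left(9 + 5 \cdot \frac{2}{3}\right)}{-279 - 159} \cdot 2 = \frac{233 + \left(9 + \frac{10}{3}\right)}{-438} \cdot 2 = \left(233 + \frac{37}{3}\right) \left(- \frac{1}{438}\right) 2 = \frac{736}{3} \left(- \frac{1}{438}\right) 2 = \left(- \frac{368}{657}\right) 2 = - \frac{736}{657}$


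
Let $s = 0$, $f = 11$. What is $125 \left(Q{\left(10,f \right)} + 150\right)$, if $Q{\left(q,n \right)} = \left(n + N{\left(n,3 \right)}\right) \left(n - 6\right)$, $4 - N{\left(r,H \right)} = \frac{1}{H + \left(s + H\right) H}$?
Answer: $\frac{336875}{12} \approx 28073.0$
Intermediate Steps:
$N{\left(r,H \right)} = 4 - \frac{1}{H + H^{2}}$ ($N{\left(r,H \right)} = 4 - \frac{1}{H + \left(0 + H\right) H} = 4 - \frac{1}{H + H H} = 4 - \frac{1}{H + H^{2}}$)
$Q{\left(q,n \right)} = \left(-6 + n\right) \left(\frac{47}{12} + n\right)$ ($Q{\left(q,n \right)} = \left(n + \frac{-1 + 4 \cdot 3 + 4 \cdot 3^{2}}{3 \left(1 + 3\right)}\right) \left(n - 6\right) = \left(n + \frac{-1 + 12 + 4 \cdot 9}{3 \cdot 4}\right) \left(-6 + n\right) = \left(n + \frac{1}{3} \cdot \frac{1}{4} \left(-1 + 12 + 36\right)\right) \left(-6 + n\right) = \left(n + \frac{1}{3} \cdot \frac{1}{4} \cdot 47\right) \left(-6 + n\right) = \left(n + \frac{47}{12}\right) \left(-6 + n\right) = \left(\frac{47}{12} + n\right) \left(-6 + n\right) = \left(-6 + n\right) \left(\frac{47}{12} + n\right)$)
$125 \left(Q{\left(10,f \right)} + 150\right) = 125 \left(\left(- \frac{47}{2} + 11^{2} - \frac{275}{12}\right) + 150\right) = 125 \left(\left(- \frac{47}{2} + 121 - \frac{275}{12}\right) + 150\right) = 125 \left(\frac{895}{12} + 150\right) = 125 \cdot \frac{2695}{12} = \frac{336875}{12}$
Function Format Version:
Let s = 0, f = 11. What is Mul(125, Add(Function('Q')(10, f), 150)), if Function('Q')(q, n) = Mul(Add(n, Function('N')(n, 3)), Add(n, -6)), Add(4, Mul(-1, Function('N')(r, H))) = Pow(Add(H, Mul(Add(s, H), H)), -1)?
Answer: Rational(336875, 12) ≈ 28073.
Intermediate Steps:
Function('N')(r, H) = Add(4, Mul(-1, Pow(Add(H, Pow(H, 2)), -1))) (Function('N')(r, H) = Add(4, Mul(-1, Pow(Add(H, Mul(Add(0, H), H)), -1))) = Add(4, Mul(-1, Pow(Add(H, Mul(H, H)), -1))) = Add(4, Mul(-1, Pow(Add(H, Pow(H, 2)), -1))))
Function('Q')(q, n) = Mul(Add(-6, n), Add(Rational(47, 12), n)) (Function('Q')(q, n) = Mul(Add(n, Mul(Pow(3, -1), Pow(Add(1, 3), -1), Add(-1, Mul(4, 3), Mul(4, Pow(3, 2))))), Add(n, -6)) = Mul(Add(n, Mul(Rational(1, 3), Pow(4, -1), Add(-1, 12, Mul(4, 9)))), Add(-6, n)) = Mul(Add(n, Mul(Rational(1, 3), Rational(1, 4), Add(-1, 12, 36))), Add(-6, n)) = Mul(Add(n, Mul(Rational(1, 3), Rational(1, 4), 47)), Add(-6, n)) = Mul(Add(n, Rational(47, 12)), Add(-6, n)) = Mul(Add(Rational(47, 12), n), Add(-6, n)) = Mul(Add(-6, n), Add(Rational(47, 12), n)))
Mul(125, Add(Function('Q')(10, f), 150)) = Mul(125, Add(Add(Rational(-47, 2), Pow(11, 2), Mul(Rational(-25, 12), 11)), 150)) = Mul(125, Add(Add(Rational(-47, 2), 121, Rational(-275, 12)), 150)) = Mul(125, Add(Rational(895, 12), 150)) = Mul(125, Rational(2695, 12)) = Rational(336875, 12)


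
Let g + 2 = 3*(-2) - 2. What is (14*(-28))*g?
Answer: 3920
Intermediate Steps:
g = -10 (g = -2 + (3*(-2) - 2) = -2 + (-6 - 2) = -2 - 8 = -10)
(14*(-28))*g = (14*(-28))*(-10) = -392*(-10) = 3920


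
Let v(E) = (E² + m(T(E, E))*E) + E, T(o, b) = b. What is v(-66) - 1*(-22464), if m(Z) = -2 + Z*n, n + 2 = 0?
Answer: 18174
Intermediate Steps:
n = -2 (n = -2 + 0 = -2)
m(Z) = -2 - 2*Z (m(Z) = -2 + Z*(-2) = -2 - 2*Z)
v(E) = E + E² + E*(-2 - 2*E) (v(E) = (E² + (-2 - 2*E)*E) + E = (E² + E*(-2 - 2*E)) + E = E + E² + E*(-2 - 2*E))
v(-66) - 1*(-22464) = -66*(-1 - 1*(-66)) - 1*(-22464) = -66*(-1 + 66) + 22464 = -66*65 + 22464 = -4290 + 22464 = 18174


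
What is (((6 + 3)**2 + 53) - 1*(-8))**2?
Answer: 20164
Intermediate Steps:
(((6 + 3)**2 + 53) - 1*(-8))**2 = ((9**2 + 53) + 8)**2 = ((81 + 53) + 8)**2 = (134 + 8)**2 = 142**2 = 20164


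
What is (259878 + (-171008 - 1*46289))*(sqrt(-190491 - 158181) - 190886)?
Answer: -8128116766 + 681296*I*sqrt(1362) ≈ -8.1281e+9 + 2.5143e+7*I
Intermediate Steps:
(259878 + (-171008 - 1*46289))*(sqrt(-190491 - 158181) - 190886) = (259878 + (-171008 - 46289))*(sqrt(-348672) - 190886) = (259878 - 217297)*(16*I*sqrt(1362) - 190886) = 42581*(-190886 + 16*I*sqrt(1362)) = -8128116766 + 681296*I*sqrt(1362)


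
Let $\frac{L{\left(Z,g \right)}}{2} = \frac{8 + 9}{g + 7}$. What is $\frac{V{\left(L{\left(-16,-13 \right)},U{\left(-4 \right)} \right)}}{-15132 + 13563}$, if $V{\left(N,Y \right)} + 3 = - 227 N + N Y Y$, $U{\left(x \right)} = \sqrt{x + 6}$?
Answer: $- \frac{424}{523} \approx -0.81071$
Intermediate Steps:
$L{\left(Z,g \right)} = \frac{34}{7 + g}$ ($L{\left(Z,g \right)} = 2 \frac{8 + 9}{g + 7} = 2 \frac{17}{7 + g} = \frac{34}{7 + g}$)
$U{\left(x \right)} = \sqrt{6 + x}$
$V{\left(N,Y \right)} = -3 - 227 N + N Y^{2}$ ($V{\left(N,Y \right)} = -3 - \left(227 N - N Y Y\right) = -3 + \left(- 227 N + N Y^{2}\right) = -3 - 227 N + N Y^{2}$)
$\frac{V{\left(L{\left(-16,-13 \right)},U{\left(-4 \right)} \right)}}{-15132 + 13563} = \frac{-3 - 227 \frac{34}{7 - 13} + \frac{34}{7 - 13} \left(\sqrt{6 - 4}\right)^{2}}{-15132 + 13563} = \frac{-3 - 227 \frac{34}{-6} + \frac{34}{-6} \left(\sqrt{2}\right)^{2}}{-1569} = \left(-3 - 227 \cdot 34 \left(- \frac{1}{6}\right) + 34 \left(- \frac{1}{6}\right) 2\right) \left(- \frac{1}{1569}\right) = \left(-3 - - \frac{3859}{3} - \frac{34}{3}\right) \left(- \frac{1}{1569}\right) = \left(-3 + \frac{3859}{3} - \frac{34}{3}\right) \left(- \frac{1}{1569}\right) = 1272 \left(- \frac{1}{1569}\right) = - \frac{424}{523}$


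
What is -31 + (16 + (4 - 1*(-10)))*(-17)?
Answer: -541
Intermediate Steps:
-31 + (16 + (4 - 1*(-10)))*(-17) = -31 + (16 + (4 + 10))*(-17) = -31 + (16 + 14)*(-17) = -31 + 30*(-17) = -31 - 510 = -541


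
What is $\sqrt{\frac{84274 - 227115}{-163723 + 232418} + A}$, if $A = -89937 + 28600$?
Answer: $\frac{2 i \sqrt{72364825251730}}{68695} \approx 247.67 i$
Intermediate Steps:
$A = -61337$
$\sqrt{\frac{84274 - 227115}{-163723 + 232418} + A} = \sqrt{\frac{84274 - 227115}{-163723 + 232418} - 61337} = \sqrt{- \frac{142841}{68695} - 61337} = \sqrt{- \frac{4213688056}{68695}} = \frac{2 i \sqrt{72364825251730}}{68695}$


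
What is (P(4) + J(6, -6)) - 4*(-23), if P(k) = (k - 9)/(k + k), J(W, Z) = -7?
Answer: 675/8 ≈ 84.375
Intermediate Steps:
P(k) = (-9 + k)/(2*k) (P(k) = (-9 + k)/((2*k)) = (-9 + k)*(1/(2*k)) = (-9 + k)/(2*k))
(P(4) + J(6, -6)) - 4*(-23) = ((½)*(-9 + 4)/4 - 7) - 4*(-23) = ((½)*(¼)*(-5) - 7) + 92 = (-5/8 - 7) + 92 = -61/8 + 92 = 675/8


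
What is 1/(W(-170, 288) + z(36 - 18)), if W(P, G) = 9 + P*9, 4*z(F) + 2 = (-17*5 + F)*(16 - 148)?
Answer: 2/1379 ≈ 0.0014503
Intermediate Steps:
z(F) = 5609/2 - 33*F (z(F) = -½ + ((-17*5 + F)*(16 - 148))/4 = -½ + ((-85 + F)*(-132))/4 = -½ + (11220 - 132*F)/4 = -½ + (2805 - 33*F) = 5609/2 - 33*F)
W(P, G) = 9 + 9*P
1/(W(-170, 288) + z(36 - 18)) = 1/((9 + 9*(-170)) + (5609/2 - 33*(36 - 18))) = 1/((9 - 1530) + (5609/2 - 33*18)) = 1/(-1521 + (5609/2 - 594)) = 1/(-1521 + 4421/2) = 1/(1379/2) = 2/1379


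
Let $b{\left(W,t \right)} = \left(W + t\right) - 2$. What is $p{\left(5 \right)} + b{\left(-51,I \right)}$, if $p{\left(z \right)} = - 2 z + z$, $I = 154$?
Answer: $96$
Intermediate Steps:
$p{\left(z \right)} = - z$
$b{\left(W,t \right)} = -2 + W + t$
$p{\left(5 \right)} + b{\left(-51,I \right)} = \left(-1\right) 5 - -101 = -5 + 101 = 96$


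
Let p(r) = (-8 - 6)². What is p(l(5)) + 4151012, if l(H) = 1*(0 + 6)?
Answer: 4151208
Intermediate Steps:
l(H) = 6 (l(H) = 1*6 = 6)
p(r) = 196 (p(r) = (-14)² = 196)
p(l(5)) + 4151012 = 196 + 4151012 = 4151208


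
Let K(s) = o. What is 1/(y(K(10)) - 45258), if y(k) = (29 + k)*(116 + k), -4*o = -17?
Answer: -16/660155 ≈ -2.4237e-5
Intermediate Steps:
o = 17/4 (o = -¼*(-17) = 17/4 ≈ 4.2500)
K(s) = 17/4
1/(y(K(10)) - 45258) = 1/((3364 + (17/4)² + 145*(17/4)) - 45258) = 1/((3364 + 289/16 + 2465/4) - 45258) = 1/(63973/16 - 45258) = 1/(-660155/16) = -16/660155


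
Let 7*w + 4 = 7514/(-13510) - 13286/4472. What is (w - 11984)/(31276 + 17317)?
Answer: -97474857129/395207840860 ≈ -0.24664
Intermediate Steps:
w = -8745449/8133020 (w = -4/7 + (7514/(-13510) - 13286/4472)/7 = -4/7 + (7514*(-1/13510) - 13286*1/4472)/7 = -4/7 + (-3757/6755 - 511/172)/7 = -4/7 + (1/7)*(-4098009/1161860) = -4/7 - 4098009/8133020 = -8745449/8133020 ≈ -1.0753)
(w - 11984)/(31276 + 17317) = (-8745449/8133020 - 11984)/(31276 + 17317) = -97474857129/8133020/48593 = -97474857129/8133020*1/48593 = -97474857129/395207840860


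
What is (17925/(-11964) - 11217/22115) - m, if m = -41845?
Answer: 3690327003379/88194620 ≈ 41843.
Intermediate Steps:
(17925/(-11964) - 11217/22115) - m = (17925/(-11964) - 11217/22115) - 1*(-41845) = (17925*(-1/11964) - 11217*1/22115) + 41845 = (-5975/3988 - 11217/22115) + 41845 = -176870521/88194620 + 41845 = 3690327003379/88194620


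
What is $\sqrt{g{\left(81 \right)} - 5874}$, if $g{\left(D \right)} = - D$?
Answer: $i \sqrt{5955} \approx 77.169 i$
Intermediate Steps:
$\sqrt{g{\left(81 \right)} - 5874} = \sqrt{\left(-1\right) 81 - 5874} = \sqrt{-81 - 5874} = \sqrt{-5955} = i \sqrt{5955}$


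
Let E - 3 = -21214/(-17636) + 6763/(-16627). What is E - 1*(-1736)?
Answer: 255083491209/146616886 ≈ 1739.8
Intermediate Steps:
E = 556577113/146616886 (E = 3 + (-21214/(-17636) + 6763/(-16627)) = 3 + (-21214*(-1/17636) + 6763*(-1/16627)) = 3 + (10607/8818 - 6763/16627) = 3 + 116726455/146616886 = 556577113/146616886 ≈ 3.7961)
E - 1*(-1736) = 556577113/146616886 - 1*(-1736) = 556577113/146616886 + 1736 = 255083491209/146616886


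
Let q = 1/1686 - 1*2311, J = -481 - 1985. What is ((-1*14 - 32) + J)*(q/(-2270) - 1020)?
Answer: 489823427708/191361 ≈ 2.5597e+6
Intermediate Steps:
J = -2466
q = -3896345/1686 (q = 1/1686 - 2311 = -3896345/1686 ≈ -2311.0)
((-1*14 - 32) + J)*(q/(-2270) - 1020) = ((-1*14 - 32) - 2466)*(-3896345/1686/(-2270) - 1020) = ((-14 - 32) - 2466)*(-3896345/1686*(-1/2270) - 1020) = (-46 - 2466)*(779269/765444 - 1020) = -2512*(-779973611/765444) = 489823427708/191361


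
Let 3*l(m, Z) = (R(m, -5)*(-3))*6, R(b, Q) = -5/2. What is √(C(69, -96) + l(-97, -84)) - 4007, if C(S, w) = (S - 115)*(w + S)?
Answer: -4007 + √1257 ≈ -3971.5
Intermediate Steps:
C(S, w) = (-115 + S)*(S + w)
R(b, Q) = -5/2 (R(b, Q) = -5*½ = -5/2)
l(m, Z) = 15 (l(m, Z) = (-5/2*(-3)*6)/3 = ((15/2)*6)/3 = (⅓)*45 = 15)
√(C(69, -96) + l(-97, -84)) - 4007 = √((69² - 115*69 - 115*(-96) + 69*(-96)) + 15) - 4007 = √((4761 - 7935 + 11040 - 6624) + 15) - 4007 = √(1242 + 15) - 4007 = √1257 - 4007 = -4007 + √1257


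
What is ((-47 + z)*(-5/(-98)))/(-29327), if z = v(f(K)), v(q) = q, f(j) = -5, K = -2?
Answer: 130/1437023 ≈ 9.0465e-5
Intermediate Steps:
z = -5
((-47 + z)*(-5/(-98)))/(-29327) = ((-47 - 5)*(-5/(-98)))/(-29327) = -(-260)*(-1)/98*(-1/29327) = -52*5/98*(-1/29327) = -130/49*(-1/29327) = 130/1437023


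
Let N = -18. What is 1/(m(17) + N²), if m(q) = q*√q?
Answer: 324/100063 - 17*√17/100063 ≈ 0.0025375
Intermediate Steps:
m(q) = q^(3/2)
1/(m(17) + N²) = 1/(17^(3/2) + (-18)²) = 1/(17*√17 + 324) = 1/(324 + 17*√17)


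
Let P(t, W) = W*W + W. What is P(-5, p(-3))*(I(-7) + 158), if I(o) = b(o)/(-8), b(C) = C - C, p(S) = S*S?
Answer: 14220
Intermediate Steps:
p(S) = S²
b(C) = 0
I(o) = 0 (I(o) = 0/(-8) = 0*(-⅛) = 0)
P(t, W) = W + W² (P(t, W) = W² + W = W + W²)
P(-5, p(-3))*(I(-7) + 158) = ((-3)²*(1 + (-3)²))*(0 + 158) = (9*(1 + 9))*158 = (9*10)*158 = 90*158 = 14220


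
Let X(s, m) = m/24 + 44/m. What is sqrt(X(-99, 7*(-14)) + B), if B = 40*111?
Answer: sqrt(7824165)/42 ≈ 66.599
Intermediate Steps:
X(s, m) = 44/m + m/24 (X(s, m) = m*(1/24) + 44/m = m/24 + 44/m = 44/m + m/24)
B = 4440
sqrt(X(-99, 7*(-14)) + B) = sqrt((44/((7*(-14))) + (7*(-14))/24) + 4440) = sqrt((44/(-98) + (1/24)*(-98)) + 4440) = sqrt((44*(-1/98) - 49/12) + 4440) = sqrt((-22/49 - 49/12) + 4440) = sqrt(-2665/588 + 4440) = sqrt(2608055/588) = sqrt(7824165)/42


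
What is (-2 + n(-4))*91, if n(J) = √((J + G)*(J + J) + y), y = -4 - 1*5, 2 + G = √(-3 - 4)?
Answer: -182 + 91*√(39 - 8*I*√7) ≈ 405.54 - 149.16*I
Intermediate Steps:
G = -2 + I*√7 (G = -2 + √(-3 - 4) = -2 + √(-7) = -2 + I*√7 ≈ -2.0 + 2.6458*I)
y = -9 (y = -4 - 5 = -9)
n(J) = √(-9 + 2*J*(-2 + J + I*√7)) (n(J) = √((J + (-2 + I*√7))*(J + J) - 9) = √((-2 + J + I*√7)*(2*J) - 9) = √(2*J*(-2 + J + I*√7) - 9) = √(-9 + 2*J*(-2 + J + I*√7)))
(-2 + n(-4))*91 = (-2 + √(-9 + 2*(-4)² - 2*(-4)*(2 - I*√7)))*91 = (-2 + √(-9 + 2*16 + (16 - 8*I*√7)))*91 = (-2 + √(-9 + 32 + (16 - 8*I*√7)))*91 = (-2 + √(39 - 8*I*√7))*91 = -182 + 91*√(39 - 8*I*√7)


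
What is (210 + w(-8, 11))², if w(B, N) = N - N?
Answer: 44100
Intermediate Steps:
w(B, N) = 0
(210 + w(-8, 11))² = (210 + 0)² = 210² = 44100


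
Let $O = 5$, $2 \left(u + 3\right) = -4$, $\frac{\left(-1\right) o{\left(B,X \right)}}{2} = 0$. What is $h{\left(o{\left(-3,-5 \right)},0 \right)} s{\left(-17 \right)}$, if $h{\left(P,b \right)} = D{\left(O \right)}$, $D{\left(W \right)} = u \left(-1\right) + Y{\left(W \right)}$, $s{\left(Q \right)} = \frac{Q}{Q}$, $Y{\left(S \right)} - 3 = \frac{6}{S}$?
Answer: $\frac{46}{5} \approx 9.2$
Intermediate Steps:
$o{\left(B,X \right)} = 0$ ($o{\left(B,X \right)} = \left(-2\right) 0 = 0$)
$Y{\left(S \right)} = 3 + \frac{6}{S}$
$u = -5$ ($u = -3 + \frac{1}{2} \left(-4\right) = -3 - 2 = -5$)
$s{\left(Q \right)} = 1$
$D{\left(W \right)} = 8 + \frac{6}{W}$ ($D{\left(W \right)} = \left(-5\right) \left(-1\right) + \left(3 + \frac{6}{W}\right) = 5 + \left(3 + \frac{6}{W}\right) = 8 + \frac{6}{W}$)
$h{\left(P,b \right)} = \frac{46}{5}$ ($h{\left(P,b \right)} = 8 + \frac{6}{5} = \frac{46}{5}$)
$h{\left(o{\left(-3,-5 \right)},0 \right)} s{\left(-17 \right)} = \frac{46}{5} \cdot 1 = \frac{46}{5}$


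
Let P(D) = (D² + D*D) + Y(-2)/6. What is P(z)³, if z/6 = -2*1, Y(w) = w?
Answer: 642735647/27 ≈ 2.3805e+7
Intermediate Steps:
z = -12 (z = 6*(-2*1) = 6*(-2) = -12)
P(D) = -⅓ + 2*D² (P(D) = (D² + D*D) - 2/6 = (D² + D²) - 2*⅙ = 2*D² - ⅓ = -⅓ + 2*D²)
P(z)³ = (-⅓ + 2*(-12)²)³ = (-⅓ + 2*144)³ = (-⅓ + 288)³ = (863/3)³ = 642735647/27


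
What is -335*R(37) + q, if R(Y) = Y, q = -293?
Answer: -12688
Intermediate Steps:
-335*R(37) + q = -335*37 - 293 = -12395 - 293 = -12688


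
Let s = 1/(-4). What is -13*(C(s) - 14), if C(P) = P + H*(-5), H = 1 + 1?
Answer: 1261/4 ≈ 315.25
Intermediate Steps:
H = 2
s = -1/4 ≈ -0.25000
C(P) = -10 + P (C(P) = P + 2*(-5) = P - 10 = -10 + P)
-13*(C(s) - 14) = -13*((-10 - 1/4) - 14) = -13*(-41/4 - 14) = -13*(-97/4) = 1261/4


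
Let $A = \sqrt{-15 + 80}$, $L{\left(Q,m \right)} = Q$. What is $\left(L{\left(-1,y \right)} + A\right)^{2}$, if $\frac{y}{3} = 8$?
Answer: $\left(1 - \sqrt{65}\right)^{2} \approx 49.875$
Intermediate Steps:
$y = 24$ ($y = 3 \cdot 8 = 24$)
$A = \sqrt{65} \approx 8.0623$
$\left(L{\left(-1,y \right)} + A\right)^{2} = \left(-1 + \sqrt{65}\right)^{2}$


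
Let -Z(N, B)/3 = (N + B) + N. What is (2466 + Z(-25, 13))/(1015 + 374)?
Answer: 859/463 ≈ 1.8553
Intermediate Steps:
Z(N, B) = -6*N - 3*B (Z(N, B) = -3*((N + B) + N) = -3*((B + N) + N) = -3*(B + 2*N) = -6*N - 3*B)
(2466 + Z(-25, 13))/(1015 + 374) = (2466 + (-6*(-25) - 3*13))/(1015 + 374) = (2466 + (150 - 39))/1389 = (2466 + 111)*(1/1389) = 2577*(1/1389) = 859/463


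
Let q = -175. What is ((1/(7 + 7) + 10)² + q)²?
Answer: 207907561/38416 ≈ 5412.0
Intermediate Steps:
((1/(7 + 7) + 10)² + q)² = ((1/(7 + 7) + 10)² - 175)² = ((1/14 + 10)² - 175)² = ((141/14)² - 175)² = (19881/196 - 175)² = (-14419/196)² = 207907561/38416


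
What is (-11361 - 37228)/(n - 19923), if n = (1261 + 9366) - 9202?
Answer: 48589/18498 ≈ 2.6267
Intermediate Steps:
n = 1425 (n = 10627 - 9202 = 1425)
(-11361 - 37228)/(n - 19923) = (-11361 - 37228)/(1425 - 19923) = -48589/(-18498) = -48589*(-1/18498) = 48589/18498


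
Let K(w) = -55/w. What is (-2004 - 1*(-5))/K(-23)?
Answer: -45977/55 ≈ -835.95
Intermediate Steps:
(-2004 - 1*(-5))/K(-23) = (-2004 - 1*(-5))/((-55/(-23))) = (-2004 + 5)/((-55*(-1/23))) = -1999/55/23 = -1999*23/55 = -45977/55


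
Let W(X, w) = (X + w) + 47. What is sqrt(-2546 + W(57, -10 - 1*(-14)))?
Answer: I*sqrt(2438) ≈ 49.376*I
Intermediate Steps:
W(X, w) = 47 + X + w
sqrt(-2546 + W(57, -10 - 1*(-14))) = sqrt(-2546 + (47 + 57 + (-10 - 1*(-14)))) = sqrt(-2546 + (47 + 57 + (-10 + 14))) = sqrt(-2546 + (47 + 57 + 4)) = sqrt(-2546 + 108) = sqrt(-2438) = I*sqrt(2438)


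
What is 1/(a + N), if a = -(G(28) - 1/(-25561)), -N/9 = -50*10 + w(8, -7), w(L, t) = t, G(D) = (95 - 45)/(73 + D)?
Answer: 2581661/11778840992 ≈ 0.00021918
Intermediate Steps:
G(D) = 50/(73 + D)
N = 4563 (N = -9*(-50*10 - 7) = -9*(-500 - 7) = -9*(-507) = 4563)
a = -1278151/2581661 (a = -(50/(73 + 28) - 1/(-25561)) = -(50/101 - 1*(-1/25561)) = -(50*(1/101) + 1/25561) = -(50/101 + 1/25561) = -1*1278151/2581661 = -1278151/2581661 ≈ -0.49509)
1/(a + N) = 1/(-1278151/2581661 + 4563) = 1/(11778840992/2581661) = 2581661/11778840992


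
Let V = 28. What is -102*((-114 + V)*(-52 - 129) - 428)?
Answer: -1544076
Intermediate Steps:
-102*((-114 + V)*(-52 - 129) - 428) = -102*((-114 + 28)*(-52 - 129) - 428) = -102*(-86*(-181) - 428) = -102*(15566 - 428) = -102*15138 = -1544076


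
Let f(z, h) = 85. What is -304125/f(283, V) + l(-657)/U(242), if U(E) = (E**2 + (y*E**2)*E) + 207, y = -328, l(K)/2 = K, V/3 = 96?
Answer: -282746064324387/79024793981 ≈ -3577.9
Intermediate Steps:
V = 288 (V = 3*96 = 288)
l(K) = 2*K
U(E) = 207 + E**2 - 328*E**3 (U(E) = (E**2 + (-328*E**2)*E) + 207 = (E**2 - 328*E**3) + 207 = 207 + E**2 - 328*E**3)
-304125/f(283, V) + l(-657)/U(242) = -304125/85 + (2*(-657))/(207 + 242**2 - 328*242**3) = -304125*1/85 - 1314/(207 + 58564 - 328*14172488) = -60825/17 - 1314/(207 + 58564 - 4648576064) = -60825/17 - 1314/(-4648517293) = -60825/17 - 1314*(-1/4648517293) = -60825/17 + 1314/4648517293 = -282746064324387/79024793981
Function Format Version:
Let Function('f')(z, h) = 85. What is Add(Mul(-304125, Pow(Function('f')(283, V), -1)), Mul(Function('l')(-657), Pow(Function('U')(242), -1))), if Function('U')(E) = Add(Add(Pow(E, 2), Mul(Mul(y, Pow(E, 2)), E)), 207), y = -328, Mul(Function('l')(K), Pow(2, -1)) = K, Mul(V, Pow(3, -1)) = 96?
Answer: Rational(-282746064324387, 79024793981) ≈ -3577.9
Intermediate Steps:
V = 288 (V = Mul(3, 96) = 288)
Function('l')(K) = Mul(2, K)
Function('U')(E) = Add(207, Pow(E, 2), Mul(-328, Pow(E, 3))) (Function('U')(E) = Add(Add(Pow(E, 2), Mul(Mul(-328, Pow(E, 2)), E)), 207) = Add(Add(Pow(E, 2), Mul(-328, Pow(E, 3))), 207) = Add(207, Pow(E, 2), Mul(-328, Pow(E, 3))))
Add(Mul(-304125, Pow(Function('f')(283, V), -1)), Mul(Function('l')(-657), Pow(Function('U')(242), -1))) = Add(Mul(-304125, Pow(85, -1)), Mul(Mul(2, -657), Pow(Add(207, Pow(242, 2), Mul(-328, Pow(242, 3))), -1))) = Add(Mul(-304125, Rational(1, 85)), Mul(-1314, Pow(Add(207, 58564, Mul(-328, 14172488)), -1))) = Add(Rational(-60825, 17), Mul(-1314, Pow(Add(207, 58564, -4648576064), -1))) = Add(Rational(-60825, 17), Mul(-1314, Pow(-4648517293, -1))) = Add(Rational(-60825, 17), Mul(-1314, Rational(-1, 4648517293))) = Add(Rational(-60825, 17), Rational(1314, 4648517293)) = Rational(-282746064324387, 79024793981)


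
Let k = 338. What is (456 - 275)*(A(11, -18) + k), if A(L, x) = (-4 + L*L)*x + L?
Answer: -318017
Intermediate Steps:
A(L, x) = L + x*(-4 + L²) (A(L, x) = (-4 + L²)*x + L = x*(-4 + L²) + L = L + x*(-4 + L²))
(456 - 275)*(A(11, -18) + k) = (456 - 275)*((11 - 4*(-18) - 18*11²) + 338) = 181*((11 + 72 - 18*121) + 338) = 181*((11 + 72 - 2178) + 338) = 181*(-2095 + 338) = 181*(-1757) = -318017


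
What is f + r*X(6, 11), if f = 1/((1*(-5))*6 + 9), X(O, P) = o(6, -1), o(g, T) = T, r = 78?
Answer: -1639/21 ≈ -78.048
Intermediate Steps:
X(O, P) = -1
f = -1/21 (f = 1/(-5*6 + 9) = 1/(-30 + 9) = 1/(-21) = -1/21 ≈ -0.047619)
f + r*X(6, 11) = -1/21 + 78*(-1) = -1/21 - 78 = -1639/21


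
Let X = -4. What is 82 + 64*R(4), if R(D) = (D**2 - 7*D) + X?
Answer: -942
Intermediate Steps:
R(D) = -4 + D**2 - 7*D (R(D) = (D**2 - 7*D) - 4 = -4 + D**2 - 7*D)
82 + 64*R(4) = 82 + 64*(-4 + 4**2 - 7*4) = 82 + 64*(-4 + 16 - 28) = 82 + 64*(-16) = 82 - 1024 = -942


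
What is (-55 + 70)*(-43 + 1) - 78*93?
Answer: -7884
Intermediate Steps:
(-55 + 70)*(-43 + 1) - 78*93 = 15*(-42) - 7254 = -630 - 7254 = -7884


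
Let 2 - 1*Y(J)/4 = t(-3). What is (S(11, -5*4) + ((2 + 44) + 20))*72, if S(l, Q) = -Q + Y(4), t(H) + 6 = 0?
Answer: 8496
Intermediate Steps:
t(H) = -6 (t(H) = -6 + 0 = -6)
Y(J) = 32 (Y(J) = 8 - 4*(-6) = 8 + 24 = 32)
S(l, Q) = 32 - Q (S(l, Q) = -Q + 32 = 32 - Q)
(S(11, -5*4) + ((2 + 44) + 20))*72 = ((32 - (-5)*4) + ((2 + 44) + 20))*72 = ((32 - 1*(-20)) + (46 + 20))*72 = ((32 + 20) + 66)*72 = (52 + 66)*72 = 118*72 = 8496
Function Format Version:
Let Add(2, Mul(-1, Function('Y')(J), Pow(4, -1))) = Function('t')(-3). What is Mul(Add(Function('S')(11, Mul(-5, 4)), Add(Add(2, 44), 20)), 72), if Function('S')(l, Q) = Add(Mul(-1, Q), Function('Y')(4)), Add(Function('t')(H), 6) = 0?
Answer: 8496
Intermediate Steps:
Function('t')(H) = -6 (Function('t')(H) = Add(-6, 0) = -6)
Function('Y')(J) = 32 (Function('Y')(J) = Add(8, Mul(-4, -6)) = Add(8, 24) = 32)
Function('S')(l, Q) = Add(32, Mul(-1, Q)) (Function('S')(l, Q) = Add(Mul(-1, Q), 32) = Add(32, Mul(-1, Q)))
Mul(Add(Function('S')(11, Mul(-5, 4)), Add(Add(2, 44), 20)), 72) = Mul(Add(Add(32, Mul(-1, Mul(-5, 4))), Add(Add(2, 44), 20)), 72) = Mul(Add(Add(32, Mul(-1, -20)), Add(46, 20)), 72) = Mul(Add(Add(32, 20), 66), 72) = Mul(Add(52, 66), 72) = Mul(118, 72) = 8496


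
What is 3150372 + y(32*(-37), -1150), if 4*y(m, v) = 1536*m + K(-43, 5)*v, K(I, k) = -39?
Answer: 5413857/2 ≈ 2.7069e+6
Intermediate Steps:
y(m, v) = 384*m - 39*v/4 (y(m, v) = (1536*m - 39*v)/4 = (-39*v + 1536*m)/4 = 384*m - 39*v/4)
3150372 + y(32*(-37), -1150) = 3150372 + (384*(32*(-37)) - 39/4*(-1150)) = 3150372 + (384*(-1184) + 22425/2) = 3150372 + (-454656 + 22425/2) = 3150372 - 886887/2 = 5413857/2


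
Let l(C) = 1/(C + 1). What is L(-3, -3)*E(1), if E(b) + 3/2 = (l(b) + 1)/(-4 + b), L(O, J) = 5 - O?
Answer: -16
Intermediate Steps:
l(C) = 1/(1 + C)
E(b) = -3/2 + (1 + 1/(1 + b))/(-4 + b) (E(b) = -3/2 + (1/(1 + b) + 1)/(-4 + b) = -3/2 + (1 + 1/(1 + b))/(-4 + b))
L(-3, -3)*E(1) = (5 - 1*(-3))*((2 + (1 + 1)*(14 - 3*1))/(2*(1 + 1)*(-4 + 1))) = (5 + 3)*((½)*(2 + 2*(14 - 3))/(2*(-3))) = 8*((½)*(½)*(-⅓)*(2 + 2*11)) = 8*((½)*(½)*(-⅓)*(2 + 22)) = 8*((½)*(½)*(-⅓)*24) = 8*(-2) = -16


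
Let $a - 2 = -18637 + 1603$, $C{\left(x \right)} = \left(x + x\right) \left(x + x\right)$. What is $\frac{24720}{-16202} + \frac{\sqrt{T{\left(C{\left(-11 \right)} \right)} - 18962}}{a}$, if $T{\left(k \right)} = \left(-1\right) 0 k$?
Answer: $- \frac{12360}{8101} - \frac{i \sqrt{18962}}{17032} \approx -1.5257 - 0.0080849 i$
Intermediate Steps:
$C{\left(x \right)} = 4 x^{2}$ ($C{\left(x \right)} = 2 x 2 x = 4 x^{2}$)
$T{\left(k \right)} = 0$ ($T{\left(k \right)} = 0 k = 0$)
$a = -17032$ ($a = 2 + \left(-18637 + 1603\right) = 2 - 17034 = -17032$)
$\frac{24720}{-16202} + \frac{\sqrt{T{\left(C{\left(-11 \right)} \right)} - 18962}}{a} = \frac{24720}{-16202} + \frac{\sqrt{0 - 18962}}{-17032} = 24720 \left(- \frac{1}{16202}\right) + \sqrt{-18962} \left(- \frac{1}{17032}\right) = - \frac{12360}{8101} + i \sqrt{18962} \left(- \frac{1}{17032}\right) = - \frac{12360}{8101} - \frac{i \sqrt{18962}}{17032}$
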